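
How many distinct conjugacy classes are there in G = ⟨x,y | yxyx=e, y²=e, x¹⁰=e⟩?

The conjugacy classes (representative and size) are:
  [e] (size 1), [x] (size 2), [x²] (size 2), [x³] (size 2), [x⁴] (size 2), [x⁵] (size 1), [x²y] (size 5), [x³y] (size 5).
Class equation: 1 + 2 + 2 + 2 + 2 + 1 + 5 + 5 = 20 = |G|. So G has 8 conjugacy classes.

Answer: 8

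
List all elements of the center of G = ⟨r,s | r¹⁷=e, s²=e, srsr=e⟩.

An element z ∈ Z(G) iff z commutes with every generator.
For example e is central: e·r = r = r·e; e·s = s = s·e.
Whereas r ∉ Z(G) since r·s = rs ≠ r¹⁶s = s·r.
Checking each of the 34 elements this way gives Z(G) = {e}, of order 1.

Answer: {e}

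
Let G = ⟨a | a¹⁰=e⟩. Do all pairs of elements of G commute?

G has a single generator, so G is cyclic and hence abelian.

Answer: Yes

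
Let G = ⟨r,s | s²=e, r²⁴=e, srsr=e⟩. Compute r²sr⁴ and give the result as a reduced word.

Multiply left to right, reducing at each step:
  (r²) · s = r²s
  (r²s) · r⁴ = r²²s

Answer: r²²s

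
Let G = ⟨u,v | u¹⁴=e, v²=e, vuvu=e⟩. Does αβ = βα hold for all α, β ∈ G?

u·v = uv but v·u = u¹³v, so u·v ≠ v·u and G is not abelian.

Answer: No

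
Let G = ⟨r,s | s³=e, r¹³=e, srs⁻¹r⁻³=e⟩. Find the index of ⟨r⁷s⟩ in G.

First find ord(r⁷s) by computing successive powers:
  (r⁷s)¹ = r⁷s, (r⁷s)² = r²s², (r⁷s)³ = e.
So |⟨r⁷s⟩| = ord(r⁷s) = 3. With |G| = 39, by Lagrange [G : ⟨r⁷s⟩] = 39/3 = 13.

Answer: 13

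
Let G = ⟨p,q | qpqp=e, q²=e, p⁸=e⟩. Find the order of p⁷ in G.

Compute successive powers until reaching e:
  (p⁷)¹ = p⁷, (p⁷)² = p⁶, (p⁷)³ = p⁵, (p⁷)⁴ = p⁴, (p⁷)⁵ = p³, (p⁷)⁶ = p², (p⁷)⁷ = p, (p⁷)⁸ = e.
The smallest positive k with (p⁷)ᵏ = e is 8.

Answer: 8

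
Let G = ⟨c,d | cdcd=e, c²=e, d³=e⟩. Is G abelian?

c·d = cd but d·c = cd², so c·d ≠ d·c and G is not abelian.

Answer: No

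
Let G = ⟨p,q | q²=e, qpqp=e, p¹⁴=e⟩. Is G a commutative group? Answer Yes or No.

p·q = pq but q·p = p¹³q, so p·q ≠ q·p and G is not abelian.

Answer: No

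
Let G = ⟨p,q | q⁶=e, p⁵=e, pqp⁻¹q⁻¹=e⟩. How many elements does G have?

Enumerate words in the generators, reducing via the relations: the distinct elements are
  {e, p, q, pq, p², p³, p⁴, q², q³, q⁴, q⁵, pq², pq³, pq⁴, pq⁵, p²q, p³q, p⁴q, p²q², p²q³, p²q⁴, p²q⁵, p³q², p³q³, p³q⁴, p³q⁵, p⁴q², p⁴q³, p⁴q⁴, p⁴q⁵}.
No further products give new elements, so |G| = 30.

Answer: 30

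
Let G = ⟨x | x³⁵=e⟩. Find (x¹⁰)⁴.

Compute successive powers of (x¹⁰), reducing at each step:
  (x¹⁰)²: (x¹⁰) · x¹⁰ = x²⁰
  (x¹⁰)³: (x²⁰) · x¹⁰ = x³⁰
  (x¹⁰)⁴: (x³⁰) · x¹⁰ = x⁵

Answer: x⁵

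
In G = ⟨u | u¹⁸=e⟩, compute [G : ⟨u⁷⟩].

First find ord(u⁷) by computing successive powers:
  (u⁷)¹ = u⁷, (u⁷)² = u¹⁴, (u⁷)³ = u³, (u⁷)⁴ = u¹⁰, (u⁷)⁵ = u¹⁷, (u⁷)⁶ = u⁶, (u⁷)⁷ = u¹³, (u⁷)⁸ = u², (u⁷)⁹ = u⁹, (u⁷)¹⁰ = u¹⁶, (u⁷)¹¹ = u⁵, (u⁷)¹² = u¹², (u⁷)¹³ = u, (u⁷)¹⁴ = u⁸, (u⁷)¹⁵ = u¹⁵, (u⁷)¹⁶ = u⁴, (u⁷)¹⁷ = u¹¹, (u⁷)¹⁸ = e.
So |⟨u⁷⟩| = ord(u⁷) = 18. With |G| = 18, by Lagrange [G : ⟨u⁷⟩] = 18/18 = 1.

Answer: 1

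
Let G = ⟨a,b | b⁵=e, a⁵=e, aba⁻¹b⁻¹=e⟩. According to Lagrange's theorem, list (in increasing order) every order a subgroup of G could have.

|G| = 25 = 5². By Lagrange's theorem the order of any subgroup divides 25; the divisors of 25 are 1, 5, 25.

Answer: 1, 5, 25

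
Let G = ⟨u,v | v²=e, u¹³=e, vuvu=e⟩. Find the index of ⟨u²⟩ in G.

First find ord(u²) by computing successive powers:
  (u²)¹ = u², (u²)² = u⁴, (u²)³ = u⁶, (u²)⁴ = u⁸, (u²)⁵ = u¹⁰, (u²)⁶ = u¹², (u²)⁷ = u, (u²)⁸ = u³, (u²)⁹ = u⁵, (u²)¹⁰ = u⁷, (u²)¹¹ = u⁹, (u²)¹² = u¹¹, (u²)¹³ = e.
So |⟨u²⟩| = ord(u²) = 13. With |G| = 26, by Lagrange [G : ⟨u²⟩] = 26/13 = 2.

Answer: 2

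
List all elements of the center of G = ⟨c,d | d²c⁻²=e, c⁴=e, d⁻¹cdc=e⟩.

An element z ∈ Z(G) iff z commutes with every generator.
For example c² is central: (c²)·c = c³ = c·(c²); (c²)·d = d⁻¹ = d·(c²).
Whereas c ∉ Z(G) since c·d = cd ≠ cd⁻¹ = d·c.
Checking each of the 8 elements this way gives Z(G) = {e, c²}, of order 2.

Answer: {e, c²}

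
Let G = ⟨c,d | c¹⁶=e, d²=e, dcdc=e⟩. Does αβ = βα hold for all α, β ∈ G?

c·d = cd but d·c = c¹⁵d, so c·d ≠ d·c and G is not abelian.

Answer: No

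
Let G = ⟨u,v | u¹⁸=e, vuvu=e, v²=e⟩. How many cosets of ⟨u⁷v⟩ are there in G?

First find ord(u⁷v) by computing successive powers:
  (u⁷v)¹ = u⁷v, (u⁷v)² = e.
So |⟨u⁷v⟩| = ord(u⁷v) = 2. With |G| = 36, by Lagrange [G : ⟨u⁷v⟩] = 36/2 = 18.

Answer: 18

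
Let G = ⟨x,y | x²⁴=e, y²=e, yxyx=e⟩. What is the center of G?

An element z ∈ Z(G) iff z commutes with every generator.
For example x¹² is central: (x¹²)·x = x¹³ = x·(x¹²); (x¹²)·y = x¹²y = y·(x¹²).
Whereas x ∉ Z(G) since x·y = xy ≠ x²³y = y·x.
Checking each of the 48 elements this way gives Z(G) = {e, x¹²}, of order 2.

Answer: {e, x¹²}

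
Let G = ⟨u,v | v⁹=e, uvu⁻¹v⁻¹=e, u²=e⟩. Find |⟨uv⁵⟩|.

|⟨uv⁵⟩| equals the order of uv⁵. Compute successive powers until reaching e:
  (uv⁵)¹ = uv⁵, (uv⁵)² = v, (uv⁵)³ = uv⁶, (uv⁵)⁴ = v², (uv⁵)⁵ = uv⁷, (uv⁵)⁶ = v³, (uv⁵)⁷ = uv⁸, (uv⁵)⁸ = v⁴, (uv⁵)⁹ = u, (uv⁵)¹⁰ = v⁵, (uv⁵)¹¹ = uv, (uv⁵)¹² = v⁶, (uv⁵)¹³ = uv², (uv⁵)¹⁴ = v⁷, (uv⁵)¹⁵ = uv³, (uv⁵)¹⁶ = v⁸, (uv⁵)¹⁷ = uv⁴, (uv⁵)¹⁸ = e.
The smallest positive k with (uv⁵)ᵏ = e is 18, so |⟨uv⁵⟩| = 18.

Answer: 18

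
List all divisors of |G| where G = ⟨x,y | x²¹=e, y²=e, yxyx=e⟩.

|G| = 42 = 2 · 3 · 7. By Lagrange's theorem the order of any subgroup divides 42; the divisors of 42 are 1, 2, 3, 6, 7, 14, 21, 42.

Answer: 1, 2, 3, 6, 7, 14, 21, 42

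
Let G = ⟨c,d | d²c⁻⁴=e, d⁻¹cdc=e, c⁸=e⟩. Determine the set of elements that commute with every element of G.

An element z ∈ Z(G) iff z commutes with every generator.
For example c⁴ is central: (c⁴)·c = c⁵ = c·(c⁴); (c⁴)·d = d⁻¹ = d·(c⁴).
Whereas c ∉ Z(G) since c·d = cd ≠ c³d⁻¹ = d·c.
Checking each of the 16 elements this way gives Z(G) = {e, c⁴}, of order 2.

Answer: {e, c⁴}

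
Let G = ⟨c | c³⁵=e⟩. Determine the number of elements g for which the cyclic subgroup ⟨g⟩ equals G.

G is cyclic of order 35. An element generates G iff its order is 35, and a cyclic group of order 35 has exactly φ(35) = 24 such elements.

Answer: 24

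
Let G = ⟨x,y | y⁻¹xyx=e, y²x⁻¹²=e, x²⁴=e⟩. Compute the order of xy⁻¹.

Compute successive powers until reaching e:
  (xy⁻¹)¹ = xy⁻¹, (xy⁻¹)² = x¹², (xy⁻¹)³ = xy, (xy⁻¹)⁴ = e.
The smallest positive k with (xy⁻¹)ᵏ = e is 4.

Answer: 4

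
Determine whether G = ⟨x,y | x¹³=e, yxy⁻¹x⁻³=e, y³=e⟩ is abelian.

x·y = xy but y·x = x³y, so x·y ≠ y·x and G is not abelian.

Answer: No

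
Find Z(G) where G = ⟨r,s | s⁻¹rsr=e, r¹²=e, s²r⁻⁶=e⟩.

An element z ∈ Z(G) iff z commutes with every generator.
For example r⁶ is central: (r⁶)·r = r⁷ = r·(r⁶); (r⁶)·s = s⁻¹ = s·(r⁶).
Whereas r ∉ Z(G) since r·s = rs ≠ r⁵s⁻¹ = s·r.
Checking each of the 24 elements this way gives Z(G) = {e, r⁶}, of order 2.

Answer: {e, r⁶}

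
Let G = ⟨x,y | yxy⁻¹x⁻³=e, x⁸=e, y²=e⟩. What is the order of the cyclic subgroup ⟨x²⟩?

|⟨x²⟩| equals the order of x². Compute successive powers until reaching e:
  (x²)¹ = x², (x²)² = x⁴, (x²)³ = x⁶, (x²)⁴ = e.
The smallest positive k with (x²)ᵏ = e is 4, so |⟨x²⟩| = 4.

Answer: 4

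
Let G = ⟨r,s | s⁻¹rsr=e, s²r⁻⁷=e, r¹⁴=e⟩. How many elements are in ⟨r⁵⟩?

|⟨r⁵⟩| equals the order of r⁵. Compute successive powers until reaching e:
  (r⁵)¹ = r⁵, (r⁵)² = r¹⁰, (r⁵)³ = r, (r⁵)⁴ = r⁶, (r⁵)⁵ = r¹¹, (r⁵)⁶ = r², (r⁵)⁷ = r⁷, (r⁵)⁸ = r¹², (r⁵)⁹ = r³, (r⁵)¹⁰ = r⁸, (r⁵)¹¹ = r¹³, (r⁵)¹² = r⁴, (r⁵)¹³ = r⁹, (r⁵)¹⁴ = e.
The smallest positive k with (r⁵)ᵏ = e is 14, so |⟨r⁵⟩| = 14.

Answer: 14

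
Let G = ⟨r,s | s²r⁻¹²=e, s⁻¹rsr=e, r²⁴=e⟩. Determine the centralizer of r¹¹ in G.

⟨r¹¹⟩ ⊆ C_G(r¹¹) since powers of r¹¹ commute with r¹¹; so |C_G(r¹¹)| ≥ |⟨r¹¹⟩| = 24.
By orbit–stabilizer, |C_G(r¹¹)| = |G| / |conj. class of r¹¹| = 48 / 2 = 24.
The 24 elements commuting with r¹¹ are {e, r, r², r³, r⁴, r⁵, r⁶, r⁷, r⁸, r⁹, r¹⁰, r¹¹, r¹², r¹³, r¹⁴, r¹⁵, r¹⁶, r¹⁷, r¹⁸, r¹⁹, r²⁰, r²¹, r²², r²³}.

Answer: {e, r, r², r³, r⁴, r⁵, r⁶, r⁷, r⁸, r⁹, r¹⁰, r¹¹, r¹², r¹³, r¹⁴, r¹⁵, r¹⁶, r¹⁷, r¹⁸, r¹⁹, r²⁰, r²¹, r²², r²³}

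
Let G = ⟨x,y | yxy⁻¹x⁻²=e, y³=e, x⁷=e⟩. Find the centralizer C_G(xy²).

⟨xy²⟩ ⊆ C_G(xy²) since powers of xy² commute with xy²; so |C_G(xy²)| ≥ |⟨xy²⟩| = 3.
By orbit–stabilizer, |C_G(xy²)| = |G| / |conj. class of xy²| = 21 / 7 = 3.
The 3 elements commuting with xy² are {e, xy², x⁵y}.

Answer: {e, xy², x⁵y}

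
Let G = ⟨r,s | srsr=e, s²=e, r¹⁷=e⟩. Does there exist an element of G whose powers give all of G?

Every cyclic group is abelian. But r·s = rs while s·r = r¹⁶s, so r·s ≠ s·r and G is not abelian. Hence G is not cyclic.

Answer: No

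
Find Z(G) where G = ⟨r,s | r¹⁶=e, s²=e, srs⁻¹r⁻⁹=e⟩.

An element z ∈ Z(G) iff z commutes with every generator.
For example r² is central: (r²)·r = r³ = r·(r²); (r²)·s = r²s = s·(r²).
Whereas r ∉ Z(G) since r·s = rs ≠ r⁹s = s·r.
Checking each of the 32 elements this way gives Z(G) = {e, r², r⁴, r⁶, r⁸, r¹⁰, r¹², r¹⁴}, of order 8.

Answer: {e, r², r⁴, r⁶, r⁸, r¹⁰, r¹², r¹⁴}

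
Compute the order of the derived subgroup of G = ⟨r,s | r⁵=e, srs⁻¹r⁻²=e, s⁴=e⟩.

G' = [G, G] is generated by all commutators. The generator-pair commutators are: [r, s] = r⁴.
The subgroup they normally generate is {e, r, r², r³, r⁴}, of order 5.
Check: |G/G'| = 20/5 = 4 is the order of the abelianisation.

Answer: 5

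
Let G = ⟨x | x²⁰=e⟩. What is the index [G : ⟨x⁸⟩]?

First find ord(x⁸) by computing successive powers:
  (x⁸)¹ = x⁸, (x⁸)² = x¹⁶, (x⁸)³ = x⁴, (x⁸)⁴ = x¹², (x⁸)⁵ = e.
So |⟨x⁸⟩| = ord(x⁸) = 5. With |G| = 20, by Lagrange [G : ⟨x⁸⟩] = 20/5 = 4.

Answer: 4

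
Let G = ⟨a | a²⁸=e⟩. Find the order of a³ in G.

Compute successive powers until reaching e:
  (a³)¹ = a³, (a³)² = a⁶, (a³)³ = a⁹, (a³)⁴ = a¹², (a³)⁵ = a¹⁵, (a³)⁶ = a¹⁸, (a³)⁷ = a²¹, (a³)⁸ = a²⁴, (a³)⁹ = a²⁷, (a³)¹⁰ = a², (a³)¹¹ = a⁵, (a³)¹² = a⁸, (a³)¹³ = a¹¹, (a³)¹⁴ = a¹⁴, (a³)¹⁵ = a¹⁷, (a³)¹⁶ = a²⁰, (a³)¹⁷ = a²³, (a³)¹⁸ = a²⁶, (a³)¹⁹ = a, (a³)²⁰ = a⁴, (a³)²¹ = a⁷, (a³)²² = a¹⁰, (a³)²³ = a¹³, (a³)²⁴ = a¹⁶, (a³)²⁵ = a¹⁹, (a³)²⁶ = a²², (a³)²⁷ = a²⁵, (a³)²⁸ = e.
The smallest positive k with (a³)ᵏ = e is 28.

Answer: 28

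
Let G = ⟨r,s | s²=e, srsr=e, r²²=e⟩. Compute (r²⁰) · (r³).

Compute (r²⁰) · (r³) by multiplying left to right and reducing via the relations at each step:
  (r²⁰) · r³ = r

Answer: r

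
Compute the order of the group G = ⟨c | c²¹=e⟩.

G is generated by a single element, so G is cyclic. The relator gives c²¹ = e and no smaller power is forced to be e, so the 21 powers {c, e, c², c³, c⁴, c⁵, c⁶, c⁷, c⁸, c⁹, c²⁰, c¹², c¹³, c¹¹, c¹⁰, c¹⁴, c¹⁵, c¹⁶, c¹⁷, c¹⁸, c¹⁹} are distinct. Hence |G| = 21.

Answer: 21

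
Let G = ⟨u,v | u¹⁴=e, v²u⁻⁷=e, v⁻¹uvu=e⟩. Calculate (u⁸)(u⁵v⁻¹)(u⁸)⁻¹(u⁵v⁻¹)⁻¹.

[(u⁸), (u⁵v⁻¹)] = (u⁸)·(u⁵v⁻¹)·(u⁸)⁻¹·(u⁵v⁻¹)⁻¹.
  (u⁸) · (u⁵v⁻¹) = u⁶v
  (u⁶v) · (u⁶) = v
  v · (u⁵v) = u²

Answer: u²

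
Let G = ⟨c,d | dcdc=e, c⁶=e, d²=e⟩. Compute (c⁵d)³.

Compute successive powers of (c⁵d), reducing at each step:
  (c⁵d)²: (c⁵d) · c⁵ = d;   d · d = e
  (c⁵d)³: e · c⁵ = c⁵;   (c⁵) · d = c⁵d

Answer: c⁵d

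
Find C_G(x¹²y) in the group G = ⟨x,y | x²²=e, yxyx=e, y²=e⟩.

⟨x¹²y⟩ ⊆ C_G(x¹²y) since powers of x¹²y commute with x¹²y; so |C_G(x¹²y)| ≥ |⟨x¹²y⟩| = 2.
By orbit–stabilizer, |C_G(x¹²y)| = |G| / |conj. class of x¹²y| = 44 / 11 = 4.
The 4 elements commuting with x¹²y are {e, x¹¹, xy, x¹²y}.

Answer: {e, x¹¹, xy, x¹²y}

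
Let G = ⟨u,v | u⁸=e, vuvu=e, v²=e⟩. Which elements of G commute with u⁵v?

⟨u⁵v⟩ ⊆ C_G(u⁵v) since powers of u⁵v commute with u⁵v; so |C_G(u⁵v)| ≥ |⟨u⁵v⟩| = 2.
By orbit–stabilizer, |C_G(u⁵v)| = |G| / |conj. class of u⁵v| = 16 / 4 = 4.
The 4 elements commuting with u⁵v are {e, u⁴, uv, u⁵v}.

Answer: {e, u⁴, uv, u⁵v}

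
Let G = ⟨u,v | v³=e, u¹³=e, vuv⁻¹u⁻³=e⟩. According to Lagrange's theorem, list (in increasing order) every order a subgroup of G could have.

|G| = 39 = 3 · 13. By Lagrange's theorem the order of any subgroup divides 39; the divisors of 39 are 1, 3, 13, 39.

Answer: 1, 3, 13, 39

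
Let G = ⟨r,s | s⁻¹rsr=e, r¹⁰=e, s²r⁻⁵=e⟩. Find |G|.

Enumerate words in the generators, reducing via the relations: the distinct elements are
  {e, r, s, rs, r², r³, r⁴, r⁵, r⁶, r⁷, r⁸, r⁹, r²s, r³s, r⁴s, s⁻¹, rs⁻¹, r²s⁻¹, r³s⁻¹, r⁴s⁻¹}.
No further products give new elements, so |G| = 20.

Answer: 20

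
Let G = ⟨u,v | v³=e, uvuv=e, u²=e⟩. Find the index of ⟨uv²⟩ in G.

First find ord(uv²) by computing successive powers:
  (uv²)¹ = uv², (uv²)² = e.
So |⟨uv²⟩| = ord(uv²) = 2. With |G| = 6, by Lagrange [G : ⟨uv²⟩] = 6/2 = 3.

Answer: 3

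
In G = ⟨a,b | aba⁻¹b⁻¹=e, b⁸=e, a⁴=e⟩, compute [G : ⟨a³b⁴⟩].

First find ord(a³b⁴) by computing successive powers:
  (a³b⁴)¹ = a³b⁴, (a³b⁴)² = a², (a³b⁴)³ = ab⁴, (a³b⁴)⁴ = e.
So |⟨a³b⁴⟩| = ord(a³b⁴) = 4. With |G| = 32, by Lagrange [G : ⟨a³b⁴⟩] = 32/4 = 8.

Answer: 8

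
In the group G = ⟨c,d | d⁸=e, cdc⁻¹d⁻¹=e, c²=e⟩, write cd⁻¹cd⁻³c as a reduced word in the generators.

Multiply left to right, reducing at each step:
  c · d⁻¹ = cd⁷
  (cd⁷) · c = d⁷
  (d⁷) · d⁻³ = d⁴
  (d⁴) · c = cd⁴

Answer: cd⁴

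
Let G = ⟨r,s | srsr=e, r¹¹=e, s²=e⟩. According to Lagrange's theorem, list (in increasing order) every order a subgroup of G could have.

|G| = 22 = 2 · 11. By Lagrange's theorem the order of any subgroup divides 22; the divisors of 22 are 1, 2, 11, 22.

Answer: 1, 2, 11, 22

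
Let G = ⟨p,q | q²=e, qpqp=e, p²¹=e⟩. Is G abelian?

p·q = pq but q·p = p²⁰q, so p·q ≠ q·p and G is not abelian.

Answer: No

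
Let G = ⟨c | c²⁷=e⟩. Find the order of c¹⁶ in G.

Compute successive powers until reaching e:
  (c¹⁶)¹ = c¹⁶, (c¹⁶)² = c⁵, (c¹⁶)³ = c²¹, (c¹⁶)⁴ = c¹⁰, (c¹⁶)⁵ = c²⁶, (c¹⁶)⁶ = c¹⁵, (c¹⁶)⁷ = c⁴, (c¹⁶)⁸ = c²⁰, (c¹⁶)⁹ = c⁹, (c¹⁶)¹⁰ = c²⁵, (c¹⁶)¹¹ = c¹⁴, (c¹⁶)¹² = c³, (c¹⁶)¹³ = c¹⁹, (c¹⁶)¹⁴ = c⁸, (c¹⁶)¹⁵ = c²⁴, (c¹⁶)¹⁶ = c¹³, (c¹⁶)¹⁷ = c², (c¹⁶)¹⁸ = c¹⁸, (c¹⁶)¹⁹ = c⁷, (c¹⁶)²⁰ = c²³, (c¹⁶)²¹ = c¹², (c¹⁶)²² = c, (c¹⁶)²³ = c¹⁷, (c¹⁶)²⁴ = c⁶, (c¹⁶)²⁵ = c²², (c¹⁶)²⁶ = c¹¹, (c¹⁶)²⁷ = e.
The smallest positive k with (c¹⁶)ᵏ = e is 27.

Answer: 27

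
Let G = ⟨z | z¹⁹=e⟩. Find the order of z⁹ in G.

Compute successive powers until reaching e:
  (z⁹)¹ = z⁹, (z⁹)² = z¹⁸, (z⁹)³ = z⁸, (z⁹)⁴ = z¹⁷, (z⁹)⁵ = z⁷, (z⁹)⁶ = z¹⁶, (z⁹)⁷ = z⁶, (z⁹)⁸ = z¹⁵, (z⁹)⁹ = z⁵, (z⁹)¹⁰ = z¹⁴, (z⁹)¹¹ = z⁴, (z⁹)¹² = z¹³, (z⁹)¹³ = z³, (z⁹)¹⁴ = z¹², (z⁹)¹⁵ = z², (z⁹)¹⁶ = z¹¹, (z⁹)¹⁷ = z, (z⁹)¹⁸ = z¹⁰, (z⁹)¹⁹ = e.
The smallest positive k with (z⁹)ᵏ = e is 19.

Answer: 19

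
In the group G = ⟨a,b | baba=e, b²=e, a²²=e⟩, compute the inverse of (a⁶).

The order of (a⁶) is 11 (smallest k with (a⁶)ᵏ = e), so (a⁶)⁻¹ = (a⁶)¹⁰ = a¹⁶.
Check: (a⁶) · (a¹⁶) → (a⁶) · a¹⁶ = e, giving e as required.

Answer: a¹⁶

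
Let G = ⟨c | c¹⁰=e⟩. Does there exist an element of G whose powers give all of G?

|G| = 10. The element c has order 10 (its powers give 10 distinct elements), so ⟨c⟩ = G and G is cyclic.

Answer: Yes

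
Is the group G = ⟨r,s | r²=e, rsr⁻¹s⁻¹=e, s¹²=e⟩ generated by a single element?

|G| = 24, but the maximum element order in G is 12 < 24. No single element generates all of G, so G is not cyclic.

Answer: No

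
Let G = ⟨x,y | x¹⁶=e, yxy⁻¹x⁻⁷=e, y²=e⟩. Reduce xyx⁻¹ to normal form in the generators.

Multiply left to right, reducing at each step:
  x · y = xy
  (xy) · x⁻¹ = x¹⁰y

Answer: x¹⁰y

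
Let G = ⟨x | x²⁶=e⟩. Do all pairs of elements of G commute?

G has a single generator, so G is cyclic and hence abelian.

Answer: Yes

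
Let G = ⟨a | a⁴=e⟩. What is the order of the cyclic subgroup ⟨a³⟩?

|⟨a³⟩| equals the order of a³. Compute successive powers until reaching e:
  (a³)¹ = a³, (a³)² = a², (a³)³ = a, (a³)⁴ = e.
The smallest positive k with (a³)ᵏ = e is 4, so |⟨a³⟩| = 4.

Answer: 4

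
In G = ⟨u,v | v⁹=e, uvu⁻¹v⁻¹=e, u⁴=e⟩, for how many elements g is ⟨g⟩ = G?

G is cyclic of order 36. An element generates G iff its order is 36, and a cyclic group of order 36 has exactly φ(36) = 12 such elements.

Answer: 12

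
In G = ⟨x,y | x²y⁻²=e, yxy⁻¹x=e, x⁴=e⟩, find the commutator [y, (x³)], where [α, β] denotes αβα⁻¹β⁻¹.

[y, (x³)] = y·(x³)·y⁻¹·(x³)⁻¹.
  y · (x³) = xy
  (xy) · (y⁻¹) = x
  x · x = x²

Answer: x²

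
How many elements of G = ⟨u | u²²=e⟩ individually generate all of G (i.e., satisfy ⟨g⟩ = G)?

G is cyclic of order 22. An element generates G iff its order is 22, and a cyclic group of order 22 has exactly φ(22) = 10 such elements.

Answer: 10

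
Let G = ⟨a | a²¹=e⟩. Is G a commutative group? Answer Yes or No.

G has a single generator, so G is cyclic and hence abelian.

Answer: Yes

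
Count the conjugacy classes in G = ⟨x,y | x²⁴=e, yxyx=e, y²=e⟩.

The conjugacy classes (representative and size) are:
  [e] (size 1), [x²³] (size 2), [x²] (size 2), [x³] (size 2), [x²⁰] (size 2), [x¹⁹] (size 2), [x⁶] (size 2), [x⁷] (size 2), [x⁸] (size 2), [x⁹] (size 2), [x¹⁴] (size 2), [x¹¹] (size 2), [x¹²] (size 1), [x⁴y] (size 12), [x⁵y] (size 12).
Class equation: 1 + 2 + 2 + 2 + 2 + 2 + 2 + 2 + 2 + 2 + 2 + 2 + 1 + 12 + 12 = 48 = |G|. So G has 15 conjugacy classes.

Answer: 15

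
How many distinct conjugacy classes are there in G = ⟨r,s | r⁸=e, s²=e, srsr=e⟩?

The conjugacy classes (representative and size) are:
  [e] (size 1), [r] (size 2), [r⁶] (size 2), [r³] (size 2), [r⁴] (size 1), [s] (size 4), [r⁵s] (size 4).
Class equation: 1 + 2 + 2 + 2 + 1 + 4 + 4 = 16 = |G|. So G has 7 conjugacy classes.

Answer: 7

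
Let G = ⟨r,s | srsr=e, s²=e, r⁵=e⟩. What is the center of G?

An element z ∈ Z(G) iff z commutes with every generator.
For example e is central: e·r = r = r·e; e·s = s = s·e.
Whereas r ∉ Z(G) since r·s = rs ≠ r⁴s = s·r.
Checking each of the 10 elements this way gives Z(G) = {e}, of order 1.

Answer: {e}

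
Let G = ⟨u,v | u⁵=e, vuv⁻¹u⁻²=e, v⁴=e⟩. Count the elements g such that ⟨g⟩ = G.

⟨g⟩ = G would require ord(g) = |G| = 20, but the maximum element order in G is 5 < 20. So G is not cyclic and no single element generates it: the count is 0.

Answer: 0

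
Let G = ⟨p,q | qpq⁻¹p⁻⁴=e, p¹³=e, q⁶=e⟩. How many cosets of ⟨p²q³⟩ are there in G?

First find ord(p²q³) by computing successive powers:
  (p²q³)¹ = p²q³, (p²q³)² = e.
So |⟨p²q³⟩| = ord(p²q³) = 2. With |G| = 78, by Lagrange [G : ⟨p²q³⟩] = 78/2 = 39.

Answer: 39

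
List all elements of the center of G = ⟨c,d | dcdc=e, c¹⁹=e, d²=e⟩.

An element z ∈ Z(G) iff z commutes with every generator.
For example e is central: e·c = c = c·e; e·d = d = d·e.
Whereas c ∉ Z(G) since c·d = cd ≠ c¹⁸d = d·c.
Checking each of the 38 elements this way gives Z(G) = {e}, of order 1.

Answer: {e}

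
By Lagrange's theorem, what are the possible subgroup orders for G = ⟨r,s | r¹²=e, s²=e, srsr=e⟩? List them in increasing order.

|G| = 24 = 2³ · 3. By Lagrange's theorem the order of any subgroup divides 24; the divisors of 24 are 1, 2, 3, 4, 6, 8, 12, 24.

Answer: 1, 2, 3, 4, 6, 8, 12, 24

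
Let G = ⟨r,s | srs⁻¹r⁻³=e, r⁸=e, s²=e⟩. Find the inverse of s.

The order of s is 2 (smallest k with sᵏ = e), so s⁻¹ = s¹ = s.
Check: s · s → s · s = e, giving e as required.

Answer: s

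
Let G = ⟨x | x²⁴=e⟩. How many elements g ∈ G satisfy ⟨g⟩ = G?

G is cyclic of order 24. An element generates G iff its order is 24, and a cyclic group of order 24 has exactly φ(24) = 8 such elements.

Answer: 8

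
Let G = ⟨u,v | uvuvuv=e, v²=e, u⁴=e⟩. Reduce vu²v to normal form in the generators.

Multiply left to right, reducing at each step:
  v · u² = vu²
  (vu²) · v = vu²v

Answer: vu²v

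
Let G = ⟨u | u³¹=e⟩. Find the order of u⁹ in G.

Compute successive powers until reaching e:
  (u⁹)¹ = u⁹, (u⁹)² = u¹⁸, (u⁹)³ = u²⁷, (u⁹)⁴ = u⁵, (u⁹)⁵ = u¹⁴, (u⁹)⁶ = u²³, (u⁹)⁷ = u, (u⁹)⁸ = u¹⁰, (u⁹)⁹ = u¹⁹, (u⁹)¹⁰ = u²⁸, (u⁹)¹¹ = u⁶, (u⁹)¹² = u¹⁵, (u⁹)¹³ = u²⁴, (u⁹)¹⁴ = u², (u⁹)¹⁵ = u¹¹, (u⁹)¹⁶ = u²⁰, (u⁹)¹⁷ = u²⁹, (u⁹)¹⁸ = u⁷, (u⁹)¹⁹ = u¹⁶, (u⁹)²⁰ = u²⁵, (u⁹)²¹ = u³, (u⁹)²² = u¹², (u⁹)²³ = u²¹, (u⁹)²⁴ = u³⁰, (u⁹)²⁵ = u⁸, (u⁹)²⁶ = u¹⁷, (u⁹)²⁷ = u²⁶, (u⁹)²⁸ = u⁴, (u⁹)²⁹ = u¹³, (u⁹)³⁰ = u²², (u⁹)³¹ = e.
The smallest positive k with (u⁹)ᵏ = e is 31.

Answer: 31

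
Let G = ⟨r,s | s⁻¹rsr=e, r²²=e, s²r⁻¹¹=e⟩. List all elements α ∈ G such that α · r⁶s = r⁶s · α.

⟨r⁶s⟩ ⊆ C_G(r⁶s) since powers of r⁶s commute with r⁶s; so |C_G(r⁶s)| ≥ |⟨r⁶s⟩| = 4.
By orbit–stabilizer, |C_G(r⁶s)| = |G| / |conj. class of r⁶s| = 44 / 11 = 4.
The 4 elements commuting with r⁶s are {e, r¹¹, r⁶s, r⁶s⁻¹}.

Answer: {e, r¹¹, r⁶s, r⁶s⁻¹}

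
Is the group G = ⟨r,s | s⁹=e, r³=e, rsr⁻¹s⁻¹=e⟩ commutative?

Each pair of generators commutes: r·s = rs = s·r. Since the generators pairwise commute, every element of G commutes with every other, so G is abelian.

Answer: Yes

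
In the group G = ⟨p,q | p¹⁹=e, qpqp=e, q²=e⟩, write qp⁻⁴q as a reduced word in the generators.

Multiply left to right, reducing at each step:
  q · p⁻⁴ = p⁴q
  (p⁴q) · q = p⁴

Answer: p⁴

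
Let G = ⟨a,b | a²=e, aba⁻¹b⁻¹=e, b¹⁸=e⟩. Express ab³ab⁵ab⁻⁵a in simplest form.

Multiply left to right, reducing at each step:
  a · b³ = ab³
  (ab³) · a = b³
  (b³) · b⁵ = b⁸
  (b⁸) · a = ab⁸
  (ab⁸) · b⁻⁵ = ab³
  (ab³) · a = b³

Answer: b³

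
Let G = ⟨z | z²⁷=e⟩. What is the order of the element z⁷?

Compute successive powers until reaching e:
  (z⁷)¹ = z⁷, (z⁷)² = z¹⁴, (z⁷)³ = z²¹, (z⁷)⁴ = z, (z⁷)⁵ = z⁸, (z⁷)⁶ = z¹⁵, (z⁷)⁷ = z²², (z⁷)⁸ = z², (z⁷)⁹ = z⁹, (z⁷)¹⁰ = z¹⁶, (z⁷)¹¹ = z²³, (z⁷)¹² = z³, (z⁷)¹³ = z¹⁰, (z⁷)¹⁴ = z¹⁷, (z⁷)¹⁵ = z²⁴, (z⁷)¹⁶ = z⁴, (z⁷)¹⁷ = z¹¹, (z⁷)¹⁸ = z¹⁸, (z⁷)¹⁹ = z²⁵, (z⁷)²⁰ = z⁵, (z⁷)²¹ = z¹², (z⁷)²² = z¹⁹, (z⁷)²³ = z²⁶, (z⁷)²⁴ = z⁶, (z⁷)²⁵ = z¹³, (z⁷)²⁶ = z²⁰, (z⁷)²⁷ = e.
The smallest positive k with (z⁷)ᵏ = e is 27.

Answer: 27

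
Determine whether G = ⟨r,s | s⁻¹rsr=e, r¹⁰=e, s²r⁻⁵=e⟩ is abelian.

r·s = rs but s·r = r⁴s⁻¹, so r·s ≠ s·r and G is not abelian.

Answer: No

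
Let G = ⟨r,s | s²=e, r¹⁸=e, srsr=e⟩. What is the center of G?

An element z ∈ Z(G) iff z commutes with every generator.
For example r⁹ is central: (r⁹)·r = r¹⁰ = r·(r⁹); (r⁹)·s = r⁹s = s·(r⁹).
Whereas r ∉ Z(G) since r·s = rs ≠ r¹⁷s = s·r.
Checking each of the 36 elements this way gives Z(G) = {e, r⁹}, of order 2.

Answer: {e, r⁹}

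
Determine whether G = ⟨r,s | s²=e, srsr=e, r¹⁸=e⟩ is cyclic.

Every cyclic group is abelian. But r·s = rs while s·r = r¹⁷s, so r·s ≠ s·r and G is not abelian. Hence G is not cyclic.

Answer: No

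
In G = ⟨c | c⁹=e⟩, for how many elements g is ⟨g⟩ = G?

G is cyclic of order 9. An element generates G iff its order is 9, and a cyclic group of order 9 has exactly φ(9) = 6 such elements.

Answer: 6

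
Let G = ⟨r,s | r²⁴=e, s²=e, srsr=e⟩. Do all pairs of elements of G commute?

r·s = rs but s·r = r²³s, so r·s ≠ s·r and G is not abelian.

Answer: No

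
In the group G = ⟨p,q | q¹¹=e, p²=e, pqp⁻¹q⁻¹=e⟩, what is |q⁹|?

Compute successive powers until reaching e:
  (q⁹)¹ = q⁹, (q⁹)² = q⁷, (q⁹)³ = q⁵, (q⁹)⁴ = q³, (q⁹)⁵ = q, (q⁹)⁶ = q¹⁰, (q⁹)⁷ = q⁸, (q⁹)⁸ = q⁶, (q⁹)⁹ = q⁴, (q⁹)¹⁰ = q², (q⁹)¹¹ = e.
The smallest positive k with (q⁹)ᵏ = e is 11.

Answer: 11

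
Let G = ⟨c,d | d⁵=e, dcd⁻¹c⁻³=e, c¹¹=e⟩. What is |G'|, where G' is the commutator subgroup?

G' = [G, G] is generated by all commutators. The generator-pair commutators are: [c, d] = c⁹.
The subgroup they normally generate is {e, c, c², c³, c⁴, c⁵, c⁶, c⁷, c⁸, c⁹, c¹⁰}, of order 11.
Check: |G/G'| = 55/11 = 5 is the order of the abelianisation.

Answer: 11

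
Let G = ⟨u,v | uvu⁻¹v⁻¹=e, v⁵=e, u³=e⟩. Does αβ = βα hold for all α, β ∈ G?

Each pair of generators commutes: u·v = uv = v·u. Since the generators pairwise commute, every element of G commutes with every other, so G is abelian.

Answer: Yes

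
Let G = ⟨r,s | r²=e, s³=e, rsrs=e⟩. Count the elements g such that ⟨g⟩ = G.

⟨g⟩ = G would require ord(g) = |G| = 6, but the maximum element order in G is 3 < 6. So G is not cyclic and no single element generates it: the count is 0.

Answer: 0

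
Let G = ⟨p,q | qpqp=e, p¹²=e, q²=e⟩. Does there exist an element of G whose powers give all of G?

Every cyclic group is abelian. But p·q = pq while q·p = p¹¹q, so p·q ≠ q·p and G is not abelian. Hence G is not cyclic.

Answer: No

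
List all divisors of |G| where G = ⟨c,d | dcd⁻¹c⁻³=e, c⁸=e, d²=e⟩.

|G| = 16 = 2⁴. By Lagrange's theorem the order of any subgroup divides 16; the divisors of 16 are 1, 2, 4, 8, 16.

Answer: 1, 2, 4, 8, 16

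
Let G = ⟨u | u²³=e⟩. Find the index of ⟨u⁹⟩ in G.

First find ord(u⁹) by computing successive powers:
  (u⁹)¹ = u⁹, (u⁹)² = u¹⁸, (u⁹)³ = u⁴, (u⁹)⁴ = u¹³, (u⁹)⁵ = u²², (u⁹)⁶ = u⁸, (u⁹)⁷ = u¹⁷, (u⁹)⁸ = u³, (u⁹)⁹ = u¹², (u⁹)¹⁰ = u²¹, (u⁹)¹¹ = u⁷, (u⁹)¹² = u¹⁶, (u⁹)¹³ = u², (u⁹)¹⁴ = u¹¹, (u⁹)¹⁵ = u²⁰, (u⁹)¹⁶ = u⁶, (u⁹)¹⁷ = u¹⁵, (u⁹)¹⁸ = u, (u⁹)¹⁹ = u¹⁰, (u⁹)²⁰ = u¹⁹, (u⁹)²¹ = u⁵, (u⁹)²² = u¹⁴, (u⁹)²³ = e.
So |⟨u⁹⟩| = ord(u⁹) = 23. With |G| = 23, by Lagrange [G : ⟨u⁹⟩] = 23/23 = 1.

Answer: 1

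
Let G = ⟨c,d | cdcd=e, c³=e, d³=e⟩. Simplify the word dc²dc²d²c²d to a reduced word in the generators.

Multiply left to right, reducing at each step:
  d · c² = dc²
  (dc²) · d = cd²c
  (cd²c) · c² = cd²
  (cd²) · d² = cd
  (cd) · c² = d²c
  (d²c) · d = dc²

Answer: dc²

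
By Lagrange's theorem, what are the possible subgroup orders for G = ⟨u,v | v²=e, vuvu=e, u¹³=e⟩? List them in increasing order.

|G| = 26 = 2 · 13. By Lagrange's theorem the order of any subgroup divides 26; the divisors of 26 are 1, 2, 13, 26.

Answer: 1, 2, 13, 26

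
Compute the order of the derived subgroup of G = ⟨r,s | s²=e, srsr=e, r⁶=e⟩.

G' = [G, G] is generated by all commutators. The generator-pair commutators are: [r, s] = r².
The subgroup they normally generate is {e, r², r⁴}, of order 3.
Check: |G/G'| = 12/3 = 4 is the order of the abelianisation.

Answer: 3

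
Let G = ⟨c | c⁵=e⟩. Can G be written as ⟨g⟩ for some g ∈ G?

|G| = 5. The element c has order 5 (its powers give 5 distinct elements), so ⟨c⟩ = G and G is cyclic.

Answer: Yes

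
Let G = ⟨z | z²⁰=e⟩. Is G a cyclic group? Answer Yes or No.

|G| = 20. The element z has order 20 (its powers give 20 distinct elements), so ⟨z⟩ = G and G is cyclic.

Answer: Yes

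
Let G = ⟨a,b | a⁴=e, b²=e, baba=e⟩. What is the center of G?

An element z ∈ Z(G) iff z commutes with every generator.
For example a² is central: (a²)·a = a³ = a·(a²); (a²)·b = a²b = b·(a²).
Whereas a ∉ Z(G) since a·b = ab ≠ a³b = b·a.
Checking each of the 8 elements this way gives Z(G) = {e, a²}, of order 2.

Answer: {e, a²}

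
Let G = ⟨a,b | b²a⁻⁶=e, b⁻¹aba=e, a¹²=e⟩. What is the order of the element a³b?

Compute successive powers until reaching e:
  (a³b)¹ = a³b, (a³b)² = a⁶, (a³b)³ = a³b⁻¹, (a³b)⁴ = e.
The smallest positive k with (a³b)ᵏ = e is 4.

Answer: 4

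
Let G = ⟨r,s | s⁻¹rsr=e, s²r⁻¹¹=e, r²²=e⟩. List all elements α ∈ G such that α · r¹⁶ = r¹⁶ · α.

⟨r¹⁶⟩ ⊆ C_G(r¹⁶) since powers of r¹⁶ commute with r¹⁶; so |C_G(r¹⁶)| ≥ |⟨r¹⁶⟩| = 11.
By orbit–stabilizer, |C_G(r¹⁶)| = |G| / |conj. class of r¹⁶| = 44 / 2 = 22.
The 22 elements commuting with r¹⁶ are {e, r, r², r³, r⁴, r⁵, r⁶, r⁷, r⁸, r⁹, r¹⁰, r¹¹, r¹², r¹³, r¹⁴, r¹⁵, r¹⁶, r¹⁷, r¹⁸, r¹⁹, r²⁰, r²¹}.

Answer: {e, r, r², r³, r⁴, r⁵, r⁶, r⁷, r⁸, r⁹, r¹⁰, r¹¹, r¹², r¹³, r¹⁴, r¹⁵, r¹⁶, r¹⁷, r¹⁸, r¹⁹, r²⁰, r²¹}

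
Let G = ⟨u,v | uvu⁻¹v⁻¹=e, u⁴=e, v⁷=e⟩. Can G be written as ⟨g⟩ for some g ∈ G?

|G| = 28. The element uv has order 28 (its powers give 28 distinct elements), so ⟨uv⟩ = G and G is cyclic.

Answer: Yes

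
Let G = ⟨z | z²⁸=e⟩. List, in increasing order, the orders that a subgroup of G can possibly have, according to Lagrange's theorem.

|G| = 28 = 2² · 7. By Lagrange's theorem the order of any subgroup divides 28; the divisors of 28 are 1, 2, 4, 7, 14, 28.

Answer: 1, 2, 4, 7, 14, 28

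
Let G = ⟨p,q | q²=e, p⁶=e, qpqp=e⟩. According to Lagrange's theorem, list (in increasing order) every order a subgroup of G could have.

|G| = 12 = 2² · 3. By Lagrange's theorem the order of any subgroup divides 12; the divisors of 12 are 1, 2, 3, 4, 6, 12.

Answer: 1, 2, 3, 4, 6, 12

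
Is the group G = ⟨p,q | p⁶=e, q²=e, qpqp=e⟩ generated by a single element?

Every cyclic group is abelian. But p·q = pq while q·p = p⁵q, so p·q ≠ q·p and G is not abelian. Hence G is not cyclic.

Answer: No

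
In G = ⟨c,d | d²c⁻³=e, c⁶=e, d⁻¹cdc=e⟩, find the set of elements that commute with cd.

⟨cd⟩ ⊆ C_G(cd) since powers of cd commute with cd; so |C_G(cd)| ≥ |⟨cd⟩| = 4.
By orbit–stabilizer, |C_G(cd)| = |G| / |conj. class of cd| = 12 / 3 = 4.
The 4 elements commuting with cd are {e, c³, cd, cd⁻¹}.

Answer: {e, c³, cd, cd⁻¹}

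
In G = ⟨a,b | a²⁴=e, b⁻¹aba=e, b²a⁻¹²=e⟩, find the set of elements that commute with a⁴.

⟨a⁴⟩ ⊆ C_G(a⁴) since powers of a⁴ commute with a⁴; so |C_G(a⁴)| ≥ |⟨a⁴⟩| = 6.
By orbit–stabilizer, |C_G(a⁴)| = |G| / |conj. class of a⁴| = 48 / 2 = 24.
The 24 elements commuting with a⁴ are {e, a, a², a³, a⁴, a⁵, a⁶, a⁷, a⁸, a⁹, a¹⁰, a¹¹, a¹², a¹³, a¹⁴, a¹⁵, a¹⁶, a¹⁷, a¹⁸, a¹⁹, a²⁰, a²¹, a²², a²³}.

Answer: {e, a, a², a³, a⁴, a⁵, a⁶, a⁷, a⁸, a⁹, a¹⁰, a¹¹, a¹², a¹³, a¹⁴, a¹⁵, a¹⁶, a¹⁷, a¹⁸, a¹⁹, a²⁰, a²¹, a²², a²³}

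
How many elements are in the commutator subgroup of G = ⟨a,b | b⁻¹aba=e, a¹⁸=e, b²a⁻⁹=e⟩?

G' = [G, G] is generated by all commutators. The generator-pair commutators are: [a, b] = a².
The subgroup they normally generate is {e, a², a⁴, a⁶, a⁸, a¹⁰, a¹², a¹⁴, a¹⁶}, of order 9.
Check: |G/G'| = 36/9 = 4 is the order of the abelianisation.

Answer: 9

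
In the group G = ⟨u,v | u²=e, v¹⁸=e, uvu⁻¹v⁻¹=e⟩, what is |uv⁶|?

Compute successive powers until reaching e:
  (uv⁶)¹ = uv⁶, (uv⁶)² = v¹², (uv⁶)³ = u, (uv⁶)⁴ = v⁶, (uv⁶)⁵ = uv¹², (uv⁶)⁶ = e.
The smallest positive k with (uv⁶)ᵏ = e is 6.

Answer: 6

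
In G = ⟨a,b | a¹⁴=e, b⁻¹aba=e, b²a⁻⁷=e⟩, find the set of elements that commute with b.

⟨b⟩ ⊆ C_G(b) since powers of b commute with b; so |C_G(b)| ≥ |⟨b⟩| = 4.
By orbit–stabilizer, |C_G(b)| = |G| / |conj. class of b| = 28 / 7 = 4.
The 4 elements commuting with b are {e, a⁷, b, b⁻¹}.

Answer: {e, a⁷, b, b⁻¹}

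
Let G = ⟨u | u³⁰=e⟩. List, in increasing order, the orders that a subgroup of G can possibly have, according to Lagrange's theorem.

|G| = 30 = 2 · 3 · 5. By Lagrange's theorem the order of any subgroup divides 30; the divisors of 30 are 1, 2, 3, 5, 6, 10, 15, 30.

Answer: 1, 2, 3, 5, 6, 10, 15, 30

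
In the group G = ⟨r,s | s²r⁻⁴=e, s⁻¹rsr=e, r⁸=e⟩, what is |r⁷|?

Compute successive powers until reaching e:
  (r⁷)¹ = r⁷, (r⁷)² = r⁶, (r⁷)³ = r⁵, (r⁷)⁴ = r⁴, (r⁷)⁵ = r³, (r⁷)⁶ = r², (r⁷)⁷ = r, (r⁷)⁸ = e.
The smallest positive k with (r⁷)ᵏ = e is 8.

Answer: 8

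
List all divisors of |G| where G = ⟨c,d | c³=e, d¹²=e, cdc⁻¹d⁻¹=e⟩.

|G| = 36 = 2² · 3². By Lagrange's theorem the order of any subgroup divides 36; the divisors of 36 are 1, 2, 3, 4, 6, 9, 12, 18, 36.

Answer: 1, 2, 3, 4, 6, 9, 12, 18, 36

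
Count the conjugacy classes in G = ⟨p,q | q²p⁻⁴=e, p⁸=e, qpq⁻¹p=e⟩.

The conjugacy classes (representative and size) are:
  [e] (size 1), [p⁷] (size 2), [p²] (size 2), [p⁵] (size 2), [p⁴] (size 1), [p²q⁻¹] (size 4), [p³q] (size 4).
Class equation: 1 + 2 + 2 + 2 + 1 + 4 + 4 = 16 = |G|. So G has 7 conjugacy classes.

Answer: 7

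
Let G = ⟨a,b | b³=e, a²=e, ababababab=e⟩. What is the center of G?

An element z ∈ Z(G) iff z commutes with every generator.
For example e is central: e·a = a = a·e; e·b = b = b·e.
Whereas a ∉ Z(G) since a·b = ab ≠ ba = b·a.
Checking each of the 60 elements this way gives Z(G) = {e}, of order 1.

Answer: {e}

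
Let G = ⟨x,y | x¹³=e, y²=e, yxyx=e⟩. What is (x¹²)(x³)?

Compute (x¹²) · (x³) by multiplying left to right and reducing via the relations at each step:
  (x¹²) · x³ = x²

Answer: x²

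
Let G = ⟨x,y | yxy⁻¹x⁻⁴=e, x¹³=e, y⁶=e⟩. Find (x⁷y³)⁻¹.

The order of (x⁷y³) is 2 (smallest k with (x⁷y³)ᵏ = e), so (x⁷y³)⁻¹ = (x⁷y³)¹ = x⁷y³.
Check: (x⁷y³) · (x⁷y³) → (x⁷y³) · x⁷ = y³;   (y³) · y³ = e, giving e as required.

Answer: x⁷y³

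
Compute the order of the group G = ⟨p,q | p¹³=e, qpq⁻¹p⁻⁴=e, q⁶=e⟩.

Enumerate words in the generators, reducing via the relations: the distinct elements are
  {e, p, q, pq, p², p³, p⁴, p⁵, p⁶, p⁷, p⁸, p⁹, q², q³, q⁴, q⁵, pq², pq³, pq⁴, pq⁵, p²q, p³q, p¹², p¹¹, p¹⁰, p⁴q, p⁵q, p⁶q, p⁷q, p⁸q, p⁹q, p²q², p²q³, p²q⁴, p²q⁵, p³q², p³q³, p³q⁴, p³q⁵, p¹²q, p¹¹q, p¹⁰q, p⁴q², p⁴q³, p⁴q⁴, p⁴q⁵, p⁵q², p⁵q³, p⁵q⁴, p⁵q⁵, p⁶q², p⁶q³, p⁶q⁴, p⁶q⁵, p⁷q², p⁷q³, p⁷q⁴, p⁷q⁵, p⁸q², p⁸q³, p⁸q⁴, p⁸q⁵, p⁹q², p⁹q³, p⁹q⁴, p⁹q⁵, p¹²q², p¹²q³, p¹²q⁴, p¹²q⁵, p¹¹q², p¹¹q³, p¹¹q⁴, p¹¹q⁵, p¹⁰q², p¹⁰q³, p¹⁰q⁴, p¹⁰q⁵}.
No further products give new elements, so |G| = 78.

Answer: 78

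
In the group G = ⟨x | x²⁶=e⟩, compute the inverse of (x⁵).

The order of (x⁵) is 26 (smallest k with (x⁵)ᵏ = e), so (x⁵)⁻¹ = (x⁵)²⁵ = x²¹.
Check: (x⁵) · (x²¹) → (x⁵) · x²¹ = e, giving e as required.

Answer: x²¹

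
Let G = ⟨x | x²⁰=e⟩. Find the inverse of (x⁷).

The order of (x⁷) is 20 (smallest k with (x⁷)ᵏ = e), so (x⁷)⁻¹ = (x⁷)¹⁹ = x¹³.
Check: (x⁷) · (x¹³) → (x⁷) · x¹³ = e, giving e as required.

Answer: x¹³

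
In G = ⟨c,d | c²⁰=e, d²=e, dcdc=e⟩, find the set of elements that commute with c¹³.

⟨c¹³⟩ ⊆ C_G(c¹³) since powers of c¹³ commute with c¹³; so |C_G(c¹³)| ≥ |⟨c¹³⟩| = 20.
By orbit–stabilizer, |C_G(c¹³)| = |G| / |conj. class of c¹³| = 40 / 2 = 20.
The 20 elements commuting with c¹³ are {e, c, c², c³, c⁴, c⁵, c⁶, c⁷, c⁸, c⁹, c¹⁰, c¹¹, c¹², c¹³, c¹⁴, c¹⁵, c¹⁶, c¹⁷, c¹⁸, c¹⁹}.

Answer: {e, c, c², c³, c⁴, c⁵, c⁶, c⁷, c⁸, c⁹, c¹⁰, c¹¹, c¹², c¹³, c¹⁴, c¹⁵, c¹⁶, c¹⁷, c¹⁸, c¹⁹}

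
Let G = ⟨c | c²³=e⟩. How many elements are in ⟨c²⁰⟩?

|⟨c²⁰⟩| equals the order of c²⁰. Compute successive powers until reaching e:
  (c²⁰)¹ = c²⁰, (c²⁰)² = c¹⁷, (c²⁰)³ = c¹⁴, (c²⁰)⁴ = c¹¹, (c²⁰)⁵ = c⁸, (c²⁰)⁶ = c⁵, (c²⁰)⁷ = c², (c²⁰)⁸ = c²², (c²⁰)⁹ = c¹⁹, (c²⁰)¹⁰ = c¹⁶, (c²⁰)¹¹ = c¹³, (c²⁰)¹² = c¹⁰, (c²⁰)¹³ = c⁷, (c²⁰)¹⁴ = c⁴, (c²⁰)¹⁵ = c, (c²⁰)¹⁶ = c²¹, (c²⁰)¹⁷ = c¹⁸, (c²⁰)¹⁸ = c¹⁵, (c²⁰)¹⁹ = c¹², (c²⁰)²⁰ = c⁹, (c²⁰)²¹ = c⁶, (c²⁰)²² = c³, (c²⁰)²³ = e.
The smallest positive k with (c²⁰)ᵏ = e is 23, so |⟨c²⁰⟩| = 23.

Answer: 23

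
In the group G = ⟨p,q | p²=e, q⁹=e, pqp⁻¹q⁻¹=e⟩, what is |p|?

Compute successive powers until reaching e:
  p¹ = p, p² = e.
The smallest positive k with pᵏ = e is 2.

Answer: 2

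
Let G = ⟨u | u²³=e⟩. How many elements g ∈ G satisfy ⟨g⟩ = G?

G is cyclic of order 23. An element generates G iff its order is 23, and a cyclic group of order 23 has exactly φ(23) = 22 such elements.

Answer: 22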